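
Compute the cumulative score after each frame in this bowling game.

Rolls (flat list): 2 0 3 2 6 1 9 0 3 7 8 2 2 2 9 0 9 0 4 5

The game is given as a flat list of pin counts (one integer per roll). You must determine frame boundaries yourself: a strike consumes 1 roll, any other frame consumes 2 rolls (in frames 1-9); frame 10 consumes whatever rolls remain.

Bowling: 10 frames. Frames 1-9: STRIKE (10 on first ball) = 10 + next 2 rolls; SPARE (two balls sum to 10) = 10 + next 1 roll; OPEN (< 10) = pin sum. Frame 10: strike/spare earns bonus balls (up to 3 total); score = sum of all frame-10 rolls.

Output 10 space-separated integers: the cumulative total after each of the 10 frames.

Answer: 2 7 14 23 41 53 57 66 75 84

Derivation:
Frame 1: OPEN (2+0=2). Cumulative: 2
Frame 2: OPEN (3+2=5). Cumulative: 7
Frame 3: OPEN (6+1=7). Cumulative: 14
Frame 4: OPEN (9+0=9). Cumulative: 23
Frame 5: SPARE (3+7=10). 10 + next roll (8) = 18. Cumulative: 41
Frame 6: SPARE (8+2=10). 10 + next roll (2) = 12. Cumulative: 53
Frame 7: OPEN (2+2=4). Cumulative: 57
Frame 8: OPEN (9+0=9). Cumulative: 66
Frame 9: OPEN (9+0=9). Cumulative: 75
Frame 10: OPEN. Sum of all frame-10 rolls (4+5) = 9. Cumulative: 84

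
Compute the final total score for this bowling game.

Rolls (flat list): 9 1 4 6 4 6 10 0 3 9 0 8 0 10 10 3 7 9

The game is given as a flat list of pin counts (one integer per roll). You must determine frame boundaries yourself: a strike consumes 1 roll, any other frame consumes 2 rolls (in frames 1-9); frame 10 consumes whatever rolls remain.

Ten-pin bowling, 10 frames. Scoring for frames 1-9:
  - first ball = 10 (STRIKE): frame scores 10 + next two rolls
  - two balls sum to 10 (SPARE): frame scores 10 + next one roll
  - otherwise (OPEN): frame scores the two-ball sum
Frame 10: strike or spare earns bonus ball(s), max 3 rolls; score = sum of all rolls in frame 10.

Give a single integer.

Frame 1: SPARE (9+1=10). 10 + next roll (4) = 14. Cumulative: 14
Frame 2: SPARE (4+6=10). 10 + next roll (4) = 14. Cumulative: 28
Frame 3: SPARE (4+6=10). 10 + next roll (10) = 20. Cumulative: 48
Frame 4: STRIKE. 10 + next two rolls (0+3) = 13. Cumulative: 61
Frame 5: OPEN (0+3=3). Cumulative: 64
Frame 6: OPEN (9+0=9). Cumulative: 73
Frame 7: OPEN (8+0=8). Cumulative: 81
Frame 8: STRIKE. 10 + next two rolls (10+3) = 23. Cumulative: 104
Frame 9: STRIKE. 10 + next two rolls (3+7) = 20. Cumulative: 124
Frame 10: SPARE. Sum of all frame-10 rolls (3+7+9) = 19. Cumulative: 143

Answer: 143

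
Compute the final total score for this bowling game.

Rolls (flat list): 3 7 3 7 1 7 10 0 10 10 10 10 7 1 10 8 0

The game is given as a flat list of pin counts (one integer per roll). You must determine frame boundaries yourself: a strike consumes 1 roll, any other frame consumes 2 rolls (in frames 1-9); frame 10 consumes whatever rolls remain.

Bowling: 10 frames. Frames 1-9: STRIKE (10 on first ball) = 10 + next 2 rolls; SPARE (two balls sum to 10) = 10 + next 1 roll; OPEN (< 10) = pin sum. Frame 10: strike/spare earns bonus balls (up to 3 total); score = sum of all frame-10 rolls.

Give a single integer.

Frame 1: SPARE (3+7=10). 10 + next roll (3) = 13. Cumulative: 13
Frame 2: SPARE (3+7=10). 10 + next roll (1) = 11. Cumulative: 24
Frame 3: OPEN (1+7=8). Cumulative: 32
Frame 4: STRIKE. 10 + next two rolls (0+10) = 20. Cumulative: 52
Frame 5: SPARE (0+10=10). 10 + next roll (10) = 20. Cumulative: 72
Frame 6: STRIKE. 10 + next two rolls (10+10) = 30. Cumulative: 102
Frame 7: STRIKE. 10 + next two rolls (10+7) = 27. Cumulative: 129
Frame 8: STRIKE. 10 + next two rolls (7+1) = 18. Cumulative: 147
Frame 9: OPEN (7+1=8). Cumulative: 155
Frame 10: STRIKE. Sum of all frame-10 rolls (10+8+0) = 18. Cumulative: 173

Answer: 173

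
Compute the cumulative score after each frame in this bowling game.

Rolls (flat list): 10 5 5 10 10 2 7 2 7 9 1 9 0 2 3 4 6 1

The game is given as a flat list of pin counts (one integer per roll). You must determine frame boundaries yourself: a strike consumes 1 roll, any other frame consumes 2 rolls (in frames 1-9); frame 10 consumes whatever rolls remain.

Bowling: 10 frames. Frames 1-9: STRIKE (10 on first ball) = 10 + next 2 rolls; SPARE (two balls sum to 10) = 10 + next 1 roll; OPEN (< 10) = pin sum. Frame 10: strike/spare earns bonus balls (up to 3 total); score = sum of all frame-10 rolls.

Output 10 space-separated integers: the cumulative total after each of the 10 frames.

Frame 1: STRIKE. 10 + next two rolls (5+5) = 20. Cumulative: 20
Frame 2: SPARE (5+5=10). 10 + next roll (10) = 20. Cumulative: 40
Frame 3: STRIKE. 10 + next two rolls (10+2) = 22. Cumulative: 62
Frame 4: STRIKE. 10 + next two rolls (2+7) = 19. Cumulative: 81
Frame 5: OPEN (2+7=9). Cumulative: 90
Frame 6: OPEN (2+7=9). Cumulative: 99
Frame 7: SPARE (9+1=10). 10 + next roll (9) = 19. Cumulative: 118
Frame 8: OPEN (9+0=9). Cumulative: 127
Frame 9: OPEN (2+3=5). Cumulative: 132
Frame 10: SPARE. Sum of all frame-10 rolls (4+6+1) = 11. Cumulative: 143

Answer: 20 40 62 81 90 99 118 127 132 143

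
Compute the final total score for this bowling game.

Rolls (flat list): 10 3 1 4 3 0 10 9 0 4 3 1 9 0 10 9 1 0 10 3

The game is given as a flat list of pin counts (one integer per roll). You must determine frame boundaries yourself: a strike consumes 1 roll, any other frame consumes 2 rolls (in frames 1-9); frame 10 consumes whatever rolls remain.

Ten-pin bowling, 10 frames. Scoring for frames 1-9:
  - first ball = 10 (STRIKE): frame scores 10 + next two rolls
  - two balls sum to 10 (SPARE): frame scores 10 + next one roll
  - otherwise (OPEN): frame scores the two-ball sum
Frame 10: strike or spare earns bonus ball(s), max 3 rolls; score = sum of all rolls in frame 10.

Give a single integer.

Frame 1: STRIKE. 10 + next two rolls (3+1) = 14. Cumulative: 14
Frame 2: OPEN (3+1=4). Cumulative: 18
Frame 3: OPEN (4+3=7). Cumulative: 25
Frame 4: SPARE (0+10=10). 10 + next roll (9) = 19. Cumulative: 44
Frame 5: OPEN (9+0=9). Cumulative: 53
Frame 6: OPEN (4+3=7). Cumulative: 60
Frame 7: SPARE (1+9=10). 10 + next roll (0) = 10. Cumulative: 70
Frame 8: SPARE (0+10=10). 10 + next roll (9) = 19. Cumulative: 89
Frame 9: SPARE (9+1=10). 10 + next roll (0) = 10. Cumulative: 99
Frame 10: SPARE. Sum of all frame-10 rolls (0+10+3) = 13. Cumulative: 112

Answer: 112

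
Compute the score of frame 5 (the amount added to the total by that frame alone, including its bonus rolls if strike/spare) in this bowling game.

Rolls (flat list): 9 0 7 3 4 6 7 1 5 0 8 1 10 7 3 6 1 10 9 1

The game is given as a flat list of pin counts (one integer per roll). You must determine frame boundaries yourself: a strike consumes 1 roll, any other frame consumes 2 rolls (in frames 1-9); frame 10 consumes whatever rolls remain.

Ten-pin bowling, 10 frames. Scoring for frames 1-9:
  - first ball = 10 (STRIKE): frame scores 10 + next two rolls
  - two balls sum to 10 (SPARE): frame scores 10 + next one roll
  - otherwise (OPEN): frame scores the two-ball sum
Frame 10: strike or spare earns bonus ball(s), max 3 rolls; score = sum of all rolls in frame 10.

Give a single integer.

Answer: 5

Derivation:
Frame 1: OPEN (9+0=9). Cumulative: 9
Frame 2: SPARE (7+3=10). 10 + next roll (4) = 14. Cumulative: 23
Frame 3: SPARE (4+6=10). 10 + next roll (7) = 17. Cumulative: 40
Frame 4: OPEN (7+1=8). Cumulative: 48
Frame 5: OPEN (5+0=5). Cumulative: 53
Frame 6: OPEN (8+1=9). Cumulative: 62
Frame 7: STRIKE. 10 + next two rolls (7+3) = 20. Cumulative: 82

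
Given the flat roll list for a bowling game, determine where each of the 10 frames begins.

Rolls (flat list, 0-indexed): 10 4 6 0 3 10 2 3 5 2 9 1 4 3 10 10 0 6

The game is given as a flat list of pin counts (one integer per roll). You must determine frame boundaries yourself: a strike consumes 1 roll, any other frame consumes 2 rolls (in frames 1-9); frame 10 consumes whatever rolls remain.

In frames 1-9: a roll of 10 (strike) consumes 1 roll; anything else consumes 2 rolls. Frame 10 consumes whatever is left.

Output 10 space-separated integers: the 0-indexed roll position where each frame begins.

Frame 1 starts at roll index 0: roll=10 (strike), consumes 1 roll
Frame 2 starts at roll index 1: rolls=4,6 (sum=10), consumes 2 rolls
Frame 3 starts at roll index 3: rolls=0,3 (sum=3), consumes 2 rolls
Frame 4 starts at roll index 5: roll=10 (strike), consumes 1 roll
Frame 5 starts at roll index 6: rolls=2,3 (sum=5), consumes 2 rolls
Frame 6 starts at roll index 8: rolls=5,2 (sum=7), consumes 2 rolls
Frame 7 starts at roll index 10: rolls=9,1 (sum=10), consumes 2 rolls
Frame 8 starts at roll index 12: rolls=4,3 (sum=7), consumes 2 rolls
Frame 9 starts at roll index 14: roll=10 (strike), consumes 1 roll
Frame 10 starts at roll index 15: 3 remaining rolls

Answer: 0 1 3 5 6 8 10 12 14 15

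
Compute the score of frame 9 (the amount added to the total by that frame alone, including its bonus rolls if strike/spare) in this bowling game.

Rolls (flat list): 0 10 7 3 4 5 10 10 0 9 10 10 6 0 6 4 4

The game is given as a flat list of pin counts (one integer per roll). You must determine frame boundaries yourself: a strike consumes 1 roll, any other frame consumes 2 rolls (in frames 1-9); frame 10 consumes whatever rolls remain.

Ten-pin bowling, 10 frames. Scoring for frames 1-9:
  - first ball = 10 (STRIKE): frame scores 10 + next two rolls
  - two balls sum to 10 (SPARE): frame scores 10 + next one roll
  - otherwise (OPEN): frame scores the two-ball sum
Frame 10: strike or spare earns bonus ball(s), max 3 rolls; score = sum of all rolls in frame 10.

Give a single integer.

Answer: 6

Derivation:
Frame 1: SPARE (0+10=10). 10 + next roll (7) = 17. Cumulative: 17
Frame 2: SPARE (7+3=10). 10 + next roll (4) = 14. Cumulative: 31
Frame 3: OPEN (4+5=9). Cumulative: 40
Frame 4: STRIKE. 10 + next two rolls (10+0) = 20. Cumulative: 60
Frame 5: STRIKE. 10 + next two rolls (0+9) = 19. Cumulative: 79
Frame 6: OPEN (0+9=9). Cumulative: 88
Frame 7: STRIKE. 10 + next two rolls (10+6) = 26. Cumulative: 114
Frame 8: STRIKE. 10 + next two rolls (6+0) = 16. Cumulative: 130
Frame 9: OPEN (6+0=6). Cumulative: 136
Frame 10: SPARE. Sum of all frame-10 rolls (6+4+4) = 14. Cumulative: 150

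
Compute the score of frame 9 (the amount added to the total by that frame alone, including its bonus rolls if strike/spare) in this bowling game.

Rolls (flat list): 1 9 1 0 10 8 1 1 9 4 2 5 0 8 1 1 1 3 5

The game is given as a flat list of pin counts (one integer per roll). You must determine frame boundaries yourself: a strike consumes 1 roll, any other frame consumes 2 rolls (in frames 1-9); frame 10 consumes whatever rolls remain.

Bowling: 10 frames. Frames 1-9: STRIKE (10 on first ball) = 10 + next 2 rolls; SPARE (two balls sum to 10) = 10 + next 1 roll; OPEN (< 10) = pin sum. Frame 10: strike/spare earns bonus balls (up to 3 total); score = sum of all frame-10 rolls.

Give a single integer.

Frame 1: SPARE (1+9=10). 10 + next roll (1) = 11. Cumulative: 11
Frame 2: OPEN (1+0=1). Cumulative: 12
Frame 3: STRIKE. 10 + next two rolls (8+1) = 19. Cumulative: 31
Frame 4: OPEN (8+1=9). Cumulative: 40
Frame 5: SPARE (1+9=10). 10 + next roll (4) = 14. Cumulative: 54
Frame 6: OPEN (4+2=6). Cumulative: 60
Frame 7: OPEN (5+0=5). Cumulative: 65
Frame 8: OPEN (8+1=9). Cumulative: 74
Frame 9: OPEN (1+1=2). Cumulative: 76
Frame 10: OPEN. Sum of all frame-10 rolls (3+5) = 8. Cumulative: 84

Answer: 2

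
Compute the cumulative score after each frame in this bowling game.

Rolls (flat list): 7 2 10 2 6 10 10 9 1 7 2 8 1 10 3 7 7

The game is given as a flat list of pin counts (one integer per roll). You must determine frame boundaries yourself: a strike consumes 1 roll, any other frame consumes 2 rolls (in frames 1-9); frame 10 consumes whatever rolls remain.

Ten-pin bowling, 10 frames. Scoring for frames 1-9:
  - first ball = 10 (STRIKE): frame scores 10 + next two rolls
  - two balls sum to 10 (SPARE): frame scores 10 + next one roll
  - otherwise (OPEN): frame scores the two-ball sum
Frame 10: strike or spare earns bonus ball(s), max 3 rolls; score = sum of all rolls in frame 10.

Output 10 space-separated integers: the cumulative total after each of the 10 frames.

Answer: 9 27 35 64 84 101 110 119 139 156

Derivation:
Frame 1: OPEN (7+2=9). Cumulative: 9
Frame 2: STRIKE. 10 + next two rolls (2+6) = 18. Cumulative: 27
Frame 3: OPEN (2+6=8). Cumulative: 35
Frame 4: STRIKE. 10 + next two rolls (10+9) = 29. Cumulative: 64
Frame 5: STRIKE. 10 + next two rolls (9+1) = 20. Cumulative: 84
Frame 6: SPARE (9+1=10). 10 + next roll (7) = 17. Cumulative: 101
Frame 7: OPEN (7+2=9). Cumulative: 110
Frame 8: OPEN (8+1=9). Cumulative: 119
Frame 9: STRIKE. 10 + next two rolls (3+7) = 20. Cumulative: 139
Frame 10: SPARE. Sum of all frame-10 rolls (3+7+7) = 17. Cumulative: 156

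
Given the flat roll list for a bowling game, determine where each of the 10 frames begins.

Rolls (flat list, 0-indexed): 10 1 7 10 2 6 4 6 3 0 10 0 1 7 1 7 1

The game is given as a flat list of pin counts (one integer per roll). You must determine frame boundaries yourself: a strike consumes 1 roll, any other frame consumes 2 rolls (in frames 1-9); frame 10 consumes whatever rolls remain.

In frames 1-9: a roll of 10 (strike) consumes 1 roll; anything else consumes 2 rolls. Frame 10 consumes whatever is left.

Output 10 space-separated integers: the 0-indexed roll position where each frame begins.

Answer: 0 1 3 4 6 8 10 11 13 15

Derivation:
Frame 1 starts at roll index 0: roll=10 (strike), consumes 1 roll
Frame 2 starts at roll index 1: rolls=1,7 (sum=8), consumes 2 rolls
Frame 3 starts at roll index 3: roll=10 (strike), consumes 1 roll
Frame 4 starts at roll index 4: rolls=2,6 (sum=8), consumes 2 rolls
Frame 5 starts at roll index 6: rolls=4,6 (sum=10), consumes 2 rolls
Frame 6 starts at roll index 8: rolls=3,0 (sum=3), consumes 2 rolls
Frame 7 starts at roll index 10: roll=10 (strike), consumes 1 roll
Frame 8 starts at roll index 11: rolls=0,1 (sum=1), consumes 2 rolls
Frame 9 starts at roll index 13: rolls=7,1 (sum=8), consumes 2 rolls
Frame 10 starts at roll index 15: 2 remaining rolls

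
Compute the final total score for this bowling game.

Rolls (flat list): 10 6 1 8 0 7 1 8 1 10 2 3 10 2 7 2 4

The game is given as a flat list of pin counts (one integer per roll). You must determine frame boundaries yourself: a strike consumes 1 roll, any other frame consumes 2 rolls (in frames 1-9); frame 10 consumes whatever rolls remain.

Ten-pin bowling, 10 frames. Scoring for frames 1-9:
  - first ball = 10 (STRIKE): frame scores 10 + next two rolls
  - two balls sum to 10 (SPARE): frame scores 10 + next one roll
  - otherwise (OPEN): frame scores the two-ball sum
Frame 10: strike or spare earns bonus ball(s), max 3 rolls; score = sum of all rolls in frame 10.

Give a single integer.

Answer: 103

Derivation:
Frame 1: STRIKE. 10 + next two rolls (6+1) = 17. Cumulative: 17
Frame 2: OPEN (6+1=7). Cumulative: 24
Frame 3: OPEN (8+0=8). Cumulative: 32
Frame 4: OPEN (7+1=8). Cumulative: 40
Frame 5: OPEN (8+1=9). Cumulative: 49
Frame 6: STRIKE. 10 + next two rolls (2+3) = 15. Cumulative: 64
Frame 7: OPEN (2+3=5). Cumulative: 69
Frame 8: STRIKE. 10 + next two rolls (2+7) = 19. Cumulative: 88
Frame 9: OPEN (2+7=9). Cumulative: 97
Frame 10: OPEN. Sum of all frame-10 rolls (2+4) = 6. Cumulative: 103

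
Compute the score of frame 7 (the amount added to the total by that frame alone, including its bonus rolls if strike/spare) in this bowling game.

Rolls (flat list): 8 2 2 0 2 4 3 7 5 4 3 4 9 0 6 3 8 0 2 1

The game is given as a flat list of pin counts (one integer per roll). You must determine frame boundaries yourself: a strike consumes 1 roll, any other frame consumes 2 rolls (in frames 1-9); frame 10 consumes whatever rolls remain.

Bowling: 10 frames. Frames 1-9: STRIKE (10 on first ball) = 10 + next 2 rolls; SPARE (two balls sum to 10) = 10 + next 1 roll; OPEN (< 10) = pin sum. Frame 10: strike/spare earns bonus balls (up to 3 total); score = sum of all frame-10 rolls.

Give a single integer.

Answer: 9

Derivation:
Frame 1: SPARE (8+2=10). 10 + next roll (2) = 12. Cumulative: 12
Frame 2: OPEN (2+0=2). Cumulative: 14
Frame 3: OPEN (2+4=6). Cumulative: 20
Frame 4: SPARE (3+7=10). 10 + next roll (5) = 15. Cumulative: 35
Frame 5: OPEN (5+4=9). Cumulative: 44
Frame 6: OPEN (3+4=7). Cumulative: 51
Frame 7: OPEN (9+0=9). Cumulative: 60
Frame 8: OPEN (6+3=9). Cumulative: 69
Frame 9: OPEN (8+0=8). Cumulative: 77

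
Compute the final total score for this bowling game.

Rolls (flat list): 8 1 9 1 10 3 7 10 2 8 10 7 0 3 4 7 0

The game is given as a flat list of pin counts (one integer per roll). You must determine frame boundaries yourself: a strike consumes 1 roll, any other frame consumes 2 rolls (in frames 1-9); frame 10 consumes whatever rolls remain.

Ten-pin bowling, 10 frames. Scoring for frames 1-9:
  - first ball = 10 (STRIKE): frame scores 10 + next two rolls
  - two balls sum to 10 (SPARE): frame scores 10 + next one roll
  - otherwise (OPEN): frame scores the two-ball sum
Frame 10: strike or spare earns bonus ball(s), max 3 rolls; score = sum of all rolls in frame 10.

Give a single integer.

Answer: 147

Derivation:
Frame 1: OPEN (8+1=9). Cumulative: 9
Frame 2: SPARE (9+1=10). 10 + next roll (10) = 20. Cumulative: 29
Frame 3: STRIKE. 10 + next two rolls (3+7) = 20. Cumulative: 49
Frame 4: SPARE (3+7=10). 10 + next roll (10) = 20. Cumulative: 69
Frame 5: STRIKE. 10 + next two rolls (2+8) = 20. Cumulative: 89
Frame 6: SPARE (2+8=10). 10 + next roll (10) = 20. Cumulative: 109
Frame 7: STRIKE. 10 + next two rolls (7+0) = 17. Cumulative: 126
Frame 8: OPEN (7+0=7). Cumulative: 133
Frame 9: OPEN (3+4=7). Cumulative: 140
Frame 10: OPEN. Sum of all frame-10 rolls (7+0) = 7. Cumulative: 147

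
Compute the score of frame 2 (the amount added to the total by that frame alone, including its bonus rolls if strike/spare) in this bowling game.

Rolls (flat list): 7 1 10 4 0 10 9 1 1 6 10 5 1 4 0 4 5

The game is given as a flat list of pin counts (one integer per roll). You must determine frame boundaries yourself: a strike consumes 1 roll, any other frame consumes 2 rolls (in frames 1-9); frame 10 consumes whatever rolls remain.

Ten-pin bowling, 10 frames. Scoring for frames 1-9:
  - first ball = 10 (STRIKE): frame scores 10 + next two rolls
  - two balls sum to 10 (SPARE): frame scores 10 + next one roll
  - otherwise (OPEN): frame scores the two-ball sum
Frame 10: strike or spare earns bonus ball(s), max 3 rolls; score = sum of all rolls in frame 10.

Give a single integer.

Answer: 14

Derivation:
Frame 1: OPEN (7+1=8). Cumulative: 8
Frame 2: STRIKE. 10 + next two rolls (4+0) = 14. Cumulative: 22
Frame 3: OPEN (4+0=4). Cumulative: 26
Frame 4: STRIKE. 10 + next two rolls (9+1) = 20. Cumulative: 46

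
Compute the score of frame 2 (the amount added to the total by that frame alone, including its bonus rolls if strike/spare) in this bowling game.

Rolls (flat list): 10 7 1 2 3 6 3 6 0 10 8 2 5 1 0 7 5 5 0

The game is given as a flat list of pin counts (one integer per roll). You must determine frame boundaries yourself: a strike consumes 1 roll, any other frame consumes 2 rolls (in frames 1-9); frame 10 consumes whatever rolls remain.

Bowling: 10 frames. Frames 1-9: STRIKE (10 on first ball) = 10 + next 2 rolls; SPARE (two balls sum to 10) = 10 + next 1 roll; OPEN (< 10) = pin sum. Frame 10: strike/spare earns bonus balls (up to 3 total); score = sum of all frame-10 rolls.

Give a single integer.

Frame 1: STRIKE. 10 + next two rolls (7+1) = 18. Cumulative: 18
Frame 2: OPEN (7+1=8). Cumulative: 26
Frame 3: OPEN (2+3=5). Cumulative: 31
Frame 4: OPEN (6+3=9). Cumulative: 40

Answer: 8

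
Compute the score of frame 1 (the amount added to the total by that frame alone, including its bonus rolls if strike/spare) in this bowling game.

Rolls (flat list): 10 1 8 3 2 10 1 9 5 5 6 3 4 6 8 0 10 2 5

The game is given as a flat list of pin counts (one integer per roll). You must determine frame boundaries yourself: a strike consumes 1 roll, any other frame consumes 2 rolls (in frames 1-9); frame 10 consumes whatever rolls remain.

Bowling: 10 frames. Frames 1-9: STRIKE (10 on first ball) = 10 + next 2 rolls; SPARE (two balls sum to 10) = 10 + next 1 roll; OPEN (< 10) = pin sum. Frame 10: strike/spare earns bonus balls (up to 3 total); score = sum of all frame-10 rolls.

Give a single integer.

Frame 1: STRIKE. 10 + next two rolls (1+8) = 19. Cumulative: 19
Frame 2: OPEN (1+8=9). Cumulative: 28
Frame 3: OPEN (3+2=5). Cumulative: 33

Answer: 19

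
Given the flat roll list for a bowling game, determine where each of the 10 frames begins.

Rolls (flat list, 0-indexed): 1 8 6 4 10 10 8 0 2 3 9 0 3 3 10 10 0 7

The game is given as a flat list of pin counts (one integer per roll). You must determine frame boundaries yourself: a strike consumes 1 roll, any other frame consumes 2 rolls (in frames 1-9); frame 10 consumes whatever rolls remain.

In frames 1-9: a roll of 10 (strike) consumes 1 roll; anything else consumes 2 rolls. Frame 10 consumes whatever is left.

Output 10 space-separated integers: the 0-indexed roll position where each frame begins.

Answer: 0 2 4 5 6 8 10 12 14 15

Derivation:
Frame 1 starts at roll index 0: rolls=1,8 (sum=9), consumes 2 rolls
Frame 2 starts at roll index 2: rolls=6,4 (sum=10), consumes 2 rolls
Frame 3 starts at roll index 4: roll=10 (strike), consumes 1 roll
Frame 4 starts at roll index 5: roll=10 (strike), consumes 1 roll
Frame 5 starts at roll index 6: rolls=8,0 (sum=8), consumes 2 rolls
Frame 6 starts at roll index 8: rolls=2,3 (sum=5), consumes 2 rolls
Frame 7 starts at roll index 10: rolls=9,0 (sum=9), consumes 2 rolls
Frame 8 starts at roll index 12: rolls=3,3 (sum=6), consumes 2 rolls
Frame 9 starts at roll index 14: roll=10 (strike), consumes 1 roll
Frame 10 starts at roll index 15: 3 remaining rolls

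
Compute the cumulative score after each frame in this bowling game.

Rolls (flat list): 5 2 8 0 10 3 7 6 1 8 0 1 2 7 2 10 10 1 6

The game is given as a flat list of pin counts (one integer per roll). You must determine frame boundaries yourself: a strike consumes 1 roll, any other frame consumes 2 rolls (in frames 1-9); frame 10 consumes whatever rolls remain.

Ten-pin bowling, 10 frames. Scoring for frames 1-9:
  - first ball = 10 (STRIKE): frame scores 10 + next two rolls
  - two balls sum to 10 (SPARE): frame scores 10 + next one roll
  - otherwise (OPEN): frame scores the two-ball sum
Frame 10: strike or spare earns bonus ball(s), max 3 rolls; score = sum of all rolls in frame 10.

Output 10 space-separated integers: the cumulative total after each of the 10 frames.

Frame 1: OPEN (5+2=7). Cumulative: 7
Frame 2: OPEN (8+0=8). Cumulative: 15
Frame 3: STRIKE. 10 + next two rolls (3+7) = 20. Cumulative: 35
Frame 4: SPARE (3+7=10). 10 + next roll (6) = 16. Cumulative: 51
Frame 5: OPEN (6+1=7). Cumulative: 58
Frame 6: OPEN (8+0=8). Cumulative: 66
Frame 7: OPEN (1+2=3). Cumulative: 69
Frame 8: OPEN (7+2=9). Cumulative: 78
Frame 9: STRIKE. 10 + next two rolls (10+1) = 21. Cumulative: 99
Frame 10: STRIKE. Sum of all frame-10 rolls (10+1+6) = 17. Cumulative: 116

Answer: 7 15 35 51 58 66 69 78 99 116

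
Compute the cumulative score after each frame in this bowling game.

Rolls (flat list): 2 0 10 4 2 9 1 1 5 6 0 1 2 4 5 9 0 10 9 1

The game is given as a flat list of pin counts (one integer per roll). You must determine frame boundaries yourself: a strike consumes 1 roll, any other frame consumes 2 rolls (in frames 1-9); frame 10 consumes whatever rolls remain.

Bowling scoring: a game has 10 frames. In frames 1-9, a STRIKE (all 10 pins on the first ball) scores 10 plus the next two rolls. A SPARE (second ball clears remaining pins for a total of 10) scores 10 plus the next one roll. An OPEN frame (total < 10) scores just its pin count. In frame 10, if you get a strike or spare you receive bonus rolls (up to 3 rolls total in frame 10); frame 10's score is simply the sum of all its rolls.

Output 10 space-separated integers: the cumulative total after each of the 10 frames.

Frame 1: OPEN (2+0=2). Cumulative: 2
Frame 2: STRIKE. 10 + next two rolls (4+2) = 16. Cumulative: 18
Frame 3: OPEN (4+2=6). Cumulative: 24
Frame 4: SPARE (9+1=10). 10 + next roll (1) = 11. Cumulative: 35
Frame 5: OPEN (1+5=6). Cumulative: 41
Frame 6: OPEN (6+0=6). Cumulative: 47
Frame 7: OPEN (1+2=3). Cumulative: 50
Frame 8: OPEN (4+5=9). Cumulative: 59
Frame 9: OPEN (9+0=9). Cumulative: 68
Frame 10: STRIKE. Sum of all frame-10 rolls (10+9+1) = 20. Cumulative: 88

Answer: 2 18 24 35 41 47 50 59 68 88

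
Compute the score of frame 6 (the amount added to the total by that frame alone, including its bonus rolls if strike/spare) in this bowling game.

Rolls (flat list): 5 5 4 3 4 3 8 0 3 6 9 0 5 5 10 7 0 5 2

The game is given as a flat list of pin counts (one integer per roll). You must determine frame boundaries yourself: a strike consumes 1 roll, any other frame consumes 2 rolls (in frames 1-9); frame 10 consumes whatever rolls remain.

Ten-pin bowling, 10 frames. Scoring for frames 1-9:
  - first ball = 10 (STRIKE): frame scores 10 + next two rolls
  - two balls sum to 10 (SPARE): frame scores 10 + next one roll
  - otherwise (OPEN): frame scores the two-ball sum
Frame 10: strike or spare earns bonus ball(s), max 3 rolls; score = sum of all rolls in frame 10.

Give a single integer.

Frame 1: SPARE (5+5=10). 10 + next roll (4) = 14. Cumulative: 14
Frame 2: OPEN (4+3=7). Cumulative: 21
Frame 3: OPEN (4+3=7). Cumulative: 28
Frame 4: OPEN (8+0=8). Cumulative: 36
Frame 5: OPEN (3+6=9). Cumulative: 45
Frame 6: OPEN (9+0=9). Cumulative: 54
Frame 7: SPARE (5+5=10). 10 + next roll (10) = 20. Cumulative: 74
Frame 8: STRIKE. 10 + next two rolls (7+0) = 17. Cumulative: 91

Answer: 9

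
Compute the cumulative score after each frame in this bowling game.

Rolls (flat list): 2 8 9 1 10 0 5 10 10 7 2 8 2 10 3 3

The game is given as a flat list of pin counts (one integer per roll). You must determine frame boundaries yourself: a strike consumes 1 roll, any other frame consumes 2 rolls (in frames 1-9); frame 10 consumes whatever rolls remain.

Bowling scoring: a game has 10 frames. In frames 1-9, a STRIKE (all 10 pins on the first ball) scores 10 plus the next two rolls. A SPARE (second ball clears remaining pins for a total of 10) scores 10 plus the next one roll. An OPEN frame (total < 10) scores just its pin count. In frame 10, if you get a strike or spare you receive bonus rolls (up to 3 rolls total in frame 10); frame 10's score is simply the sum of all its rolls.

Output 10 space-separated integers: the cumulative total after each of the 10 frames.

Frame 1: SPARE (2+8=10). 10 + next roll (9) = 19. Cumulative: 19
Frame 2: SPARE (9+1=10). 10 + next roll (10) = 20. Cumulative: 39
Frame 3: STRIKE. 10 + next two rolls (0+5) = 15. Cumulative: 54
Frame 4: OPEN (0+5=5). Cumulative: 59
Frame 5: STRIKE. 10 + next two rolls (10+7) = 27. Cumulative: 86
Frame 6: STRIKE. 10 + next two rolls (7+2) = 19. Cumulative: 105
Frame 7: OPEN (7+2=9). Cumulative: 114
Frame 8: SPARE (8+2=10). 10 + next roll (10) = 20. Cumulative: 134
Frame 9: STRIKE. 10 + next two rolls (3+3) = 16. Cumulative: 150
Frame 10: OPEN. Sum of all frame-10 rolls (3+3) = 6. Cumulative: 156

Answer: 19 39 54 59 86 105 114 134 150 156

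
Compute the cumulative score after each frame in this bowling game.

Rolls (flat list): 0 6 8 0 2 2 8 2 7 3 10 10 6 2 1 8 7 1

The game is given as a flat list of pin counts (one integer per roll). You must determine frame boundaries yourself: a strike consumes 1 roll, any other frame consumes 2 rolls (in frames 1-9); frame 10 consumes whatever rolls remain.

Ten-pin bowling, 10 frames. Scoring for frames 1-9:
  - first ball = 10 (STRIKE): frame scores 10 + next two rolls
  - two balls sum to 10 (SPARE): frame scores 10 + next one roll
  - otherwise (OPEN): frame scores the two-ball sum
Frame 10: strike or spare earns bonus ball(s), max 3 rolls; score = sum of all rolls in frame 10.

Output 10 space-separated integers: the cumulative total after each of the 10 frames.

Answer: 6 14 18 35 55 81 99 107 116 124

Derivation:
Frame 1: OPEN (0+6=6). Cumulative: 6
Frame 2: OPEN (8+0=8). Cumulative: 14
Frame 3: OPEN (2+2=4). Cumulative: 18
Frame 4: SPARE (8+2=10). 10 + next roll (7) = 17. Cumulative: 35
Frame 5: SPARE (7+3=10). 10 + next roll (10) = 20. Cumulative: 55
Frame 6: STRIKE. 10 + next two rolls (10+6) = 26. Cumulative: 81
Frame 7: STRIKE. 10 + next two rolls (6+2) = 18. Cumulative: 99
Frame 8: OPEN (6+2=8). Cumulative: 107
Frame 9: OPEN (1+8=9). Cumulative: 116
Frame 10: OPEN. Sum of all frame-10 rolls (7+1) = 8. Cumulative: 124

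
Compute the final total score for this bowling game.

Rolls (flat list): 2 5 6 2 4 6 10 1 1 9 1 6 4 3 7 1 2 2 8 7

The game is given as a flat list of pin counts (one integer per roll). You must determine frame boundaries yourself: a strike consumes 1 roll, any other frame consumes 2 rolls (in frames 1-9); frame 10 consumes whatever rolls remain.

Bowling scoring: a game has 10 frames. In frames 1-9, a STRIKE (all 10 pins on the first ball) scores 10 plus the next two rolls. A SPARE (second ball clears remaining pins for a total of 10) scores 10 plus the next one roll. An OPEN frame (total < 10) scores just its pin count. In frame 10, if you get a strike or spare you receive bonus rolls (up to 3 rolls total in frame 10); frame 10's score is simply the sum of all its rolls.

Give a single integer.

Frame 1: OPEN (2+5=7). Cumulative: 7
Frame 2: OPEN (6+2=8). Cumulative: 15
Frame 3: SPARE (4+6=10). 10 + next roll (10) = 20. Cumulative: 35
Frame 4: STRIKE. 10 + next two rolls (1+1) = 12. Cumulative: 47
Frame 5: OPEN (1+1=2). Cumulative: 49
Frame 6: SPARE (9+1=10). 10 + next roll (6) = 16. Cumulative: 65
Frame 7: SPARE (6+4=10). 10 + next roll (3) = 13. Cumulative: 78
Frame 8: SPARE (3+7=10). 10 + next roll (1) = 11. Cumulative: 89
Frame 9: OPEN (1+2=3). Cumulative: 92
Frame 10: SPARE. Sum of all frame-10 rolls (2+8+7) = 17. Cumulative: 109

Answer: 109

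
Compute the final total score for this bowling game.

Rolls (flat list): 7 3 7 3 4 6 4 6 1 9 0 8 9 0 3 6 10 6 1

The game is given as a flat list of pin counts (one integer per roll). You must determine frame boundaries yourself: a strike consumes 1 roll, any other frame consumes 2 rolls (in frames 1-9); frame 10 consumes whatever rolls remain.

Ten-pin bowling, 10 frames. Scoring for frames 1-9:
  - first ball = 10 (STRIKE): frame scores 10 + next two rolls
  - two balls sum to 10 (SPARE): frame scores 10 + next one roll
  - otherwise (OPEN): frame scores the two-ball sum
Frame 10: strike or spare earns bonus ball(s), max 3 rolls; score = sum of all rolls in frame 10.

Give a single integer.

Frame 1: SPARE (7+3=10). 10 + next roll (7) = 17. Cumulative: 17
Frame 2: SPARE (7+3=10). 10 + next roll (4) = 14. Cumulative: 31
Frame 3: SPARE (4+6=10). 10 + next roll (4) = 14. Cumulative: 45
Frame 4: SPARE (4+6=10). 10 + next roll (1) = 11. Cumulative: 56
Frame 5: SPARE (1+9=10). 10 + next roll (0) = 10. Cumulative: 66
Frame 6: OPEN (0+8=8). Cumulative: 74
Frame 7: OPEN (9+0=9). Cumulative: 83
Frame 8: OPEN (3+6=9). Cumulative: 92
Frame 9: STRIKE. 10 + next two rolls (6+1) = 17. Cumulative: 109
Frame 10: OPEN. Sum of all frame-10 rolls (6+1) = 7. Cumulative: 116

Answer: 116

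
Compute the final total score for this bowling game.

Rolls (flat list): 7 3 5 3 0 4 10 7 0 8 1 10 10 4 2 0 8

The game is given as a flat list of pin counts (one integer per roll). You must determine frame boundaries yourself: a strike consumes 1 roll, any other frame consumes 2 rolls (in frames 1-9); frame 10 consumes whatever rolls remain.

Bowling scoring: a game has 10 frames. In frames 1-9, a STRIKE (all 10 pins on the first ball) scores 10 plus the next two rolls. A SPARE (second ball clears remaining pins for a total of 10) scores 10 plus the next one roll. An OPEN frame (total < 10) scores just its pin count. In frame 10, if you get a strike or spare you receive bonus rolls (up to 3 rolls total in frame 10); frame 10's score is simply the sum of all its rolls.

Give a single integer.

Frame 1: SPARE (7+3=10). 10 + next roll (5) = 15. Cumulative: 15
Frame 2: OPEN (5+3=8). Cumulative: 23
Frame 3: OPEN (0+4=4). Cumulative: 27
Frame 4: STRIKE. 10 + next two rolls (7+0) = 17. Cumulative: 44
Frame 5: OPEN (7+0=7). Cumulative: 51
Frame 6: OPEN (8+1=9). Cumulative: 60
Frame 7: STRIKE. 10 + next two rolls (10+4) = 24. Cumulative: 84
Frame 8: STRIKE. 10 + next two rolls (4+2) = 16. Cumulative: 100
Frame 9: OPEN (4+2=6). Cumulative: 106
Frame 10: OPEN. Sum of all frame-10 rolls (0+8) = 8. Cumulative: 114

Answer: 114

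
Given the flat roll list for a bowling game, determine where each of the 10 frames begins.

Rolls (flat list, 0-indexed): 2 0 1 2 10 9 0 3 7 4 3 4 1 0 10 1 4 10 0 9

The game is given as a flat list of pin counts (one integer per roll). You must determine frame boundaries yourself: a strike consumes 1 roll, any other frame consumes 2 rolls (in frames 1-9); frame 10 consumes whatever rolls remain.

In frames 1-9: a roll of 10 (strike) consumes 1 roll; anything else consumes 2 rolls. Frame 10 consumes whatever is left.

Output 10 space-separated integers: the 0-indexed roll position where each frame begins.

Answer: 0 2 4 5 7 9 11 13 15 17

Derivation:
Frame 1 starts at roll index 0: rolls=2,0 (sum=2), consumes 2 rolls
Frame 2 starts at roll index 2: rolls=1,2 (sum=3), consumes 2 rolls
Frame 3 starts at roll index 4: roll=10 (strike), consumes 1 roll
Frame 4 starts at roll index 5: rolls=9,0 (sum=9), consumes 2 rolls
Frame 5 starts at roll index 7: rolls=3,7 (sum=10), consumes 2 rolls
Frame 6 starts at roll index 9: rolls=4,3 (sum=7), consumes 2 rolls
Frame 7 starts at roll index 11: rolls=4,1 (sum=5), consumes 2 rolls
Frame 8 starts at roll index 13: rolls=0,10 (sum=10), consumes 2 rolls
Frame 9 starts at roll index 15: rolls=1,4 (sum=5), consumes 2 rolls
Frame 10 starts at roll index 17: 3 remaining rolls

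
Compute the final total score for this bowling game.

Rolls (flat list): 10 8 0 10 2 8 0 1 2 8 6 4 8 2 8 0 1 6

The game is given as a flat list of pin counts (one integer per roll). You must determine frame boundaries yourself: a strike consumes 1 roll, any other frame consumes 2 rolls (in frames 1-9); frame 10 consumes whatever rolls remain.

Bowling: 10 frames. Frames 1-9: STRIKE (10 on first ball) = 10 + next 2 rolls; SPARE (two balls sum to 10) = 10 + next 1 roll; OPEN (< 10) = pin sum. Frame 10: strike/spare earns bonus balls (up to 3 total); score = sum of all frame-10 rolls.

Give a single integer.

Answer: 124

Derivation:
Frame 1: STRIKE. 10 + next two rolls (8+0) = 18. Cumulative: 18
Frame 2: OPEN (8+0=8). Cumulative: 26
Frame 3: STRIKE. 10 + next two rolls (2+8) = 20. Cumulative: 46
Frame 4: SPARE (2+8=10). 10 + next roll (0) = 10. Cumulative: 56
Frame 5: OPEN (0+1=1). Cumulative: 57
Frame 6: SPARE (2+8=10). 10 + next roll (6) = 16. Cumulative: 73
Frame 7: SPARE (6+4=10). 10 + next roll (8) = 18. Cumulative: 91
Frame 8: SPARE (8+2=10). 10 + next roll (8) = 18. Cumulative: 109
Frame 9: OPEN (8+0=8). Cumulative: 117
Frame 10: OPEN. Sum of all frame-10 rolls (1+6) = 7. Cumulative: 124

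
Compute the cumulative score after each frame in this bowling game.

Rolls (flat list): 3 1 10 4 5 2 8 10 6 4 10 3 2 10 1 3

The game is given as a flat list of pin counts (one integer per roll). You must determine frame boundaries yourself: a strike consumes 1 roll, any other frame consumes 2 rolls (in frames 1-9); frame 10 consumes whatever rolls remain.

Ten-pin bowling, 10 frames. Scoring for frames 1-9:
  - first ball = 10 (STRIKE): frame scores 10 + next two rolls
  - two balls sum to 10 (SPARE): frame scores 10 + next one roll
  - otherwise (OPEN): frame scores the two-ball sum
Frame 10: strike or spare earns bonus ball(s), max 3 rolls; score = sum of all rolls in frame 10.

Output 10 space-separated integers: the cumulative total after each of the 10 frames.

Frame 1: OPEN (3+1=4). Cumulative: 4
Frame 2: STRIKE. 10 + next two rolls (4+5) = 19. Cumulative: 23
Frame 3: OPEN (4+5=9). Cumulative: 32
Frame 4: SPARE (2+8=10). 10 + next roll (10) = 20. Cumulative: 52
Frame 5: STRIKE. 10 + next two rolls (6+4) = 20. Cumulative: 72
Frame 6: SPARE (6+4=10). 10 + next roll (10) = 20. Cumulative: 92
Frame 7: STRIKE. 10 + next two rolls (3+2) = 15. Cumulative: 107
Frame 8: OPEN (3+2=5). Cumulative: 112
Frame 9: STRIKE. 10 + next two rolls (1+3) = 14. Cumulative: 126
Frame 10: OPEN. Sum of all frame-10 rolls (1+3) = 4. Cumulative: 130

Answer: 4 23 32 52 72 92 107 112 126 130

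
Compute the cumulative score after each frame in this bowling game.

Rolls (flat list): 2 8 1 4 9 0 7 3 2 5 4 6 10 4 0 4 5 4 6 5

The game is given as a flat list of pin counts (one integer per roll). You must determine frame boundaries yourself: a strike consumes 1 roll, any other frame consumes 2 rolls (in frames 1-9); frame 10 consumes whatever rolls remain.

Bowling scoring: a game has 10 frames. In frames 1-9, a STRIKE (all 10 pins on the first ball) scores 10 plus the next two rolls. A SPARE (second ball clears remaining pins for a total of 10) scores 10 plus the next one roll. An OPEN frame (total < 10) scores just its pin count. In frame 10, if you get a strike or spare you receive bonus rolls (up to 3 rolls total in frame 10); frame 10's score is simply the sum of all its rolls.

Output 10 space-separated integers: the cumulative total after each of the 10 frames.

Frame 1: SPARE (2+8=10). 10 + next roll (1) = 11. Cumulative: 11
Frame 2: OPEN (1+4=5). Cumulative: 16
Frame 3: OPEN (9+0=9). Cumulative: 25
Frame 4: SPARE (7+3=10). 10 + next roll (2) = 12. Cumulative: 37
Frame 5: OPEN (2+5=7). Cumulative: 44
Frame 6: SPARE (4+6=10). 10 + next roll (10) = 20. Cumulative: 64
Frame 7: STRIKE. 10 + next two rolls (4+0) = 14. Cumulative: 78
Frame 8: OPEN (4+0=4). Cumulative: 82
Frame 9: OPEN (4+5=9). Cumulative: 91
Frame 10: SPARE. Sum of all frame-10 rolls (4+6+5) = 15. Cumulative: 106

Answer: 11 16 25 37 44 64 78 82 91 106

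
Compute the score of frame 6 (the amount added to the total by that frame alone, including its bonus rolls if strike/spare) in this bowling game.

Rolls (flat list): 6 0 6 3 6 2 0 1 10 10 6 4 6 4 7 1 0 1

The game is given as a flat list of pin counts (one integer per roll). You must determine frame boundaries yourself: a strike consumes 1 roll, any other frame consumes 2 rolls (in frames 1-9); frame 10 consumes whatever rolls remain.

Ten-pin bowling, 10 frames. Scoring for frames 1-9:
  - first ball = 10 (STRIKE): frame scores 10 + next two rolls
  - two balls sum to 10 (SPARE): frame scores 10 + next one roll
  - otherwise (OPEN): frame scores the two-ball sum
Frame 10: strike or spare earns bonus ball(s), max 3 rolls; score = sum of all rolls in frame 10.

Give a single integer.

Answer: 20

Derivation:
Frame 1: OPEN (6+0=6). Cumulative: 6
Frame 2: OPEN (6+3=9). Cumulative: 15
Frame 3: OPEN (6+2=8). Cumulative: 23
Frame 4: OPEN (0+1=1). Cumulative: 24
Frame 5: STRIKE. 10 + next two rolls (10+6) = 26. Cumulative: 50
Frame 6: STRIKE. 10 + next two rolls (6+4) = 20. Cumulative: 70
Frame 7: SPARE (6+4=10). 10 + next roll (6) = 16. Cumulative: 86
Frame 8: SPARE (6+4=10). 10 + next roll (7) = 17. Cumulative: 103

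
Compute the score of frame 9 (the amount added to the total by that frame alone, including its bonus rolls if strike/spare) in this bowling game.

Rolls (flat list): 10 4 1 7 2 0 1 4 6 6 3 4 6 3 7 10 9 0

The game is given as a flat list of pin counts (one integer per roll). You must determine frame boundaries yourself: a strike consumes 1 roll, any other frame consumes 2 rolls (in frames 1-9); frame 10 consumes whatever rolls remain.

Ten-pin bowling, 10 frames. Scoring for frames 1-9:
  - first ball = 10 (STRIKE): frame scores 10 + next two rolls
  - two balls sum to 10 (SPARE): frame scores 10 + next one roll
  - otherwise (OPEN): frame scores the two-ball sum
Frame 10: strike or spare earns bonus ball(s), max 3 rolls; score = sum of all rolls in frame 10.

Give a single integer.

Answer: 19

Derivation:
Frame 1: STRIKE. 10 + next two rolls (4+1) = 15. Cumulative: 15
Frame 2: OPEN (4+1=5). Cumulative: 20
Frame 3: OPEN (7+2=9). Cumulative: 29
Frame 4: OPEN (0+1=1). Cumulative: 30
Frame 5: SPARE (4+6=10). 10 + next roll (6) = 16. Cumulative: 46
Frame 6: OPEN (6+3=9). Cumulative: 55
Frame 7: SPARE (4+6=10). 10 + next roll (3) = 13. Cumulative: 68
Frame 8: SPARE (3+7=10). 10 + next roll (10) = 20. Cumulative: 88
Frame 9: STRIKE. 10 + next two rolls (9+0) = 19. Cumulative: 107
Frame 10: OPEN. Sum of all frame-10 rolls (9+0) = 9. Cumulative: 116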